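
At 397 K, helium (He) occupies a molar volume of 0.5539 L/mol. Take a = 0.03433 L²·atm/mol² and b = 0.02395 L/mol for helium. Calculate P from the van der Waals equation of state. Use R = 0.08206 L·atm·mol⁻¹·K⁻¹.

P ≈ 61.36 atm

P = RT/(V_m − b) − a/V_m²
RT/(V_m − b) = (0.08206)(397)/(0.5539 − 0.02395) = 32.578/0.52995 = 61.474 atm
a/V_m² = 0.03433/(0.5539)² = 0.11190 atm
P = 61.474 − 0.11190 = 61.36 atm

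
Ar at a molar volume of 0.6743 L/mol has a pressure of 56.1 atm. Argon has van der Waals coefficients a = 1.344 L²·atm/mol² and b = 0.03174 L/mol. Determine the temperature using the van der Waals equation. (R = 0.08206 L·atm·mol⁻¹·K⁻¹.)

T ≈ 462.4 K

T = (P + a/V_m²)(V_m − b)/R
P + a/V_m² = 56.1 + 1.344/(0.6743)² = 59.056 atm
V_m − b = 0.6743 − 0.03174 = 0.64256 L/mol
T = (59.056)(0.64256)/0.08206 = 462.4 K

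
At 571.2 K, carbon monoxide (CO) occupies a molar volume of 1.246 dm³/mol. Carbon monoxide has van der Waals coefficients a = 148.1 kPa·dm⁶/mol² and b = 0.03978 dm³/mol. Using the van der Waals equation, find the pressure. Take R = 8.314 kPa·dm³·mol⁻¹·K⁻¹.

P ≈ 3842 kPa

P = RT/(V_m − b) − a/V_m²
RT/(V_m − b) = (8.314)(571.2)/(1.246 − 0.03978) = 4749.0/1.2062 = 3937.2 kPa
a/V_m² = 148.1/(1.246)² = 95.394 kPa
P = 3937.2 − 95.394 = 3842 kPa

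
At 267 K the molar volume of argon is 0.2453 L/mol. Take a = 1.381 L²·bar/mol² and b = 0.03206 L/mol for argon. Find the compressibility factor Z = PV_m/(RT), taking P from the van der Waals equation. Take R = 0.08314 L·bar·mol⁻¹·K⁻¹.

P = RT/(V_m − b) − a/V_m² = (0.08314)(267)/(0.2453 − 0.03206) − 1.381/(0.2453)²
  = 22.198/0.21324 − 22.951 = 104.10 − 22.951 = 81.15 bar
Z = PV_m/(RT) = (81.15)(0.2453)/((0.08314)(267)) = 19.906/22.198 = 0.8967

Z ≈ 0.8967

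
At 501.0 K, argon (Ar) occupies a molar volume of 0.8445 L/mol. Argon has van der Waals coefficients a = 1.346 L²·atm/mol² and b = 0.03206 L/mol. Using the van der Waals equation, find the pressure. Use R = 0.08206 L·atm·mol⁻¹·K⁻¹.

P = RT/(V_m − b) − a/V_m²
RT/(V_m − b) = (0.08206)(501.0)/(0.8445 − 0.03206) = 41.112/0.81244 = 50.603 atm
a/V_m² = 1.346/(0.8445)² = 1.8873 atm
P = 50.603 − 1.8873 = 48.72 atm

P ≈ 48.72 atm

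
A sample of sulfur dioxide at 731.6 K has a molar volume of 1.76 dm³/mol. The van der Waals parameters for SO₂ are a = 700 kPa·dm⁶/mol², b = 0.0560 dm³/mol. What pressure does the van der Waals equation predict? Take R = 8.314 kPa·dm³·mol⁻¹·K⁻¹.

P ≈ 3344 kPa

P = RT/(V_m − b) − a/V_m²
RT/(V_m − b) = (8.314)(731.6)/(1.76 − 0.0560) = 6082.5/1.7040 = 3569.5 kPa
a/V_m² = 700/(1.76)² = 225.98 kPa
P = 3569.5 − 225.98 = 3344 kPa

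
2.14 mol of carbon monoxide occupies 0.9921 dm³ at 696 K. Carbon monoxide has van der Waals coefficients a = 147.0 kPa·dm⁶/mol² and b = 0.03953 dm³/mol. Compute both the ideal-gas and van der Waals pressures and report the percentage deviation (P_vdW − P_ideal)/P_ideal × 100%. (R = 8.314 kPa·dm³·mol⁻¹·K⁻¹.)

Ideal: P_ideal = nRT/V = (2.14)(8.314)(696)/0.9921 = 12481.8 kPa
vdW: P = nRT/(V − nb) − a n²/V² = 12383.2/0.907506 − 673.201/0.984262 = 13645.3 − 683.965 = 12961.3 kPa
% deviation = (12961.3 − 12481.8)/12481.8 × 100% = 3.84%

3.84 %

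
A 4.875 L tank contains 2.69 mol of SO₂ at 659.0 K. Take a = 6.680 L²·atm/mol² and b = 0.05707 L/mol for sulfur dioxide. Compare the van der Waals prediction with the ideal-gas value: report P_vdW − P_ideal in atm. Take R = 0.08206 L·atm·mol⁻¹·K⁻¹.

Ideal: P_ideal = nRT/V = (2.69)(0.08206)(659.0)/4.875 = 29.8397 atm
vdW: P = nRT/(V − nb) − a n²/V² = 145.469/4.72148 − 48.3371/23.7656 = 30.8100 − 2.03391 = 28.7761 atm
ΔP = 28.7761 − 29.8397 = -1.064 atm

ΔP ≈ -1.064 atm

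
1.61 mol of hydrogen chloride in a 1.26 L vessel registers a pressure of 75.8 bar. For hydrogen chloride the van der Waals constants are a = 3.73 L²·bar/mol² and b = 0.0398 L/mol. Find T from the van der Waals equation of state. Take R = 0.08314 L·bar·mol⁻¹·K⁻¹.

T = (P + a n²/V²)(V − nb)/(nR)
P + a n²/V² = 75.8 + (3.73)(1.61)²/(1.26)² = 81.890 bar
V − nb = 1.26 − (1.61)(0.0398) = 1.1959 L
T = (81.890)(1.1959)/((1.61)(0.08314)) = 731.6 K

T ≈ 731.6 K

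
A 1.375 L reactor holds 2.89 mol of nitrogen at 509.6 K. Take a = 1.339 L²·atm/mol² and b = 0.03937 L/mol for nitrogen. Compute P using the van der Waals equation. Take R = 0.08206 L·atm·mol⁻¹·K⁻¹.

P = nRT/(V − nb) − a n²/V²
nRT/(V − nb) = (2.89)(0.08206)(509.6)/(1.375 − 2.89×0.03937) = 120.85/1.2612 = 95.821 atm
a n²/V² = (1.339)(2.89)²/(1.375)² = 5.9152 atm
P = 95.821 − 5.9152 = 89.91 atm

P ≈ 89.91 atm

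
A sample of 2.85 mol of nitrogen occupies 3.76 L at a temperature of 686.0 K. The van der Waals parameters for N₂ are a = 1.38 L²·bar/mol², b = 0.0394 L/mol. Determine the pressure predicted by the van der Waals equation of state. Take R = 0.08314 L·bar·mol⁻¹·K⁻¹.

P = nRT/(V − nb) − a n²/V²
nRT/(V − nb) = (2.85)(0.08314)(686.0)/(3.76 − 2.85×0.0394) = 162.55/3.6477 = 44.562 bar
a n²/V² = (1.38)(2.85)²/(3.76)² = 0.79285 bar
P = 44.562 − 0.79285 = 43.77 bar

P ≈ 43.77 bar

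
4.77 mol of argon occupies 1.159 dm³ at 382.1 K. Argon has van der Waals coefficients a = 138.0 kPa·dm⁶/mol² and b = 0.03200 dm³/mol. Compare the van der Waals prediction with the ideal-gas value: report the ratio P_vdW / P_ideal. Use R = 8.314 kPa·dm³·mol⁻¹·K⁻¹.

P_vdW / P_ideal ≈ 0.9729

Ideal: P_ideal = nRT/V = (4.77)(8.314)(382.1)/1.159 = 13074.4 kPa
vdW: P = nRT/(V − nb) − a n²/V² = 15153.2/1.00636 − 3139.90/1.34328 = 15057.4 − 2337.49 = 12719.9 kPa
Ratio = 12719.9/13074.4 = 0.9729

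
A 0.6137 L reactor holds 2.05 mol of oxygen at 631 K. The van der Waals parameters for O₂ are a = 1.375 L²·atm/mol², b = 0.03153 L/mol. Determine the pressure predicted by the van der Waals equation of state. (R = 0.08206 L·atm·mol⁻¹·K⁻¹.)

P ≈ 178.0 atm

P = nRT/(V − nb) − a n²/V²
nRT/(V − nb) = (2.05)(0.08206)(631)/(0.6137 − 2.05×0.03153) = 106.15/0.54906 = 193.33 atm
a n²/V² = (1.375)(2.05)²/(0.6137)² = 15.343 atm
P = 193.33 − 15.343 = 178.0 atm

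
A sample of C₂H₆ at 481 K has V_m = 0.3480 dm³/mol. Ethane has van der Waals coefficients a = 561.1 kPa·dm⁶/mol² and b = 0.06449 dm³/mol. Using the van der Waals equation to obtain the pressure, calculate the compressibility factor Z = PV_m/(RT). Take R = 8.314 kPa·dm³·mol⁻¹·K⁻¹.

Z ≈ 0.8243

P = RT/(V_m − b) − a/V_m² = (8.314)(481)/(0.3480 − 0.06449) − 561.1/(0.3480)²
  = 3999.0/0.28351 − 4633.2 = 14105 − 4633.2 = 9472 kPa
Z = PV_m/(RT) = (9472)(0.3480)/((8.314)(481)) = 3296.3/3999.0 = 0.8243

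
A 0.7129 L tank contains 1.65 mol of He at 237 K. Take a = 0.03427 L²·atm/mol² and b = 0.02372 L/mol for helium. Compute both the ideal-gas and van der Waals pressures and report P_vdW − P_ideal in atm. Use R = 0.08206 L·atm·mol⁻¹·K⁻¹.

ΔP ≈ 2.431 atm

Ideal: P_ideal = nRT/V = (1.65)(0.08206)(237)/0.7129 = 45.0127 atm
vdW: P = nRT/(V − nb) − a n²/V² = 32.0896/0.673762 − 0.0933001/0.508226 = 47.6275 − 0.183580 = 47.4439 atm
ΔP = 47.4439 − 45.0127 = 2.431 atm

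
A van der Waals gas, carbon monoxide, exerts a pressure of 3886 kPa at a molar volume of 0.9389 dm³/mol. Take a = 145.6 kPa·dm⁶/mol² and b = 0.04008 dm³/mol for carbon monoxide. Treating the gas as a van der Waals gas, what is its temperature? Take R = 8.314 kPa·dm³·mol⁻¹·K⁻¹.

T ≈ 438.0 K

T = (P + a/V_m²)(V_m − b)/R
P + a/V_m² = 3886 + 145.6/(0.9389)² = 4051.2 kPa
V_m − b = 0.9389 − 0.04008 = 0.89882 dm³/mol
T = (4051.2)(0.89882)/8.314 = 438.0 K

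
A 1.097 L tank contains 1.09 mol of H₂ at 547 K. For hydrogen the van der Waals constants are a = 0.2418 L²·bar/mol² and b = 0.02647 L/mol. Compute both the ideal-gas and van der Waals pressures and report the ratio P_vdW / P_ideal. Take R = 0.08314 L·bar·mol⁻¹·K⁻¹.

Ideal: P_ideal = nRT/V = (1.09)(0.08314)(547)/1.097 = 45.1874 bar
vdW: P = nRT/(V − nb) − a n²/V² = 49.5706/1.06815 − 0.287283/1.20341 = 46.4079 − 0.238724 = 46.1692 bar
Ratio = 46.1692/45.1874 = 1.022

P_vdW / P_ideal ≈ 1.022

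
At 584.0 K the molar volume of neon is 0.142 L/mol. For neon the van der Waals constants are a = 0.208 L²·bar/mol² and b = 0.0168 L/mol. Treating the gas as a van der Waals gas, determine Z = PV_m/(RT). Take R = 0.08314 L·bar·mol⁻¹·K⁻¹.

P = RT/(V_m − b) − a/V_m² = (0.08314)(584.0)/(0.142 − 0.0168) − 0.208/(0.142)²
  = 48.554/0.12520 − 10.315 = 387.81 − 10.315 = 377.50 bar
Z = PV_m/(RT) = (377.50)(0.142)/((0.08314)(584.0)) = 53.605/48.554 = 1.104

Z ≈ 1.104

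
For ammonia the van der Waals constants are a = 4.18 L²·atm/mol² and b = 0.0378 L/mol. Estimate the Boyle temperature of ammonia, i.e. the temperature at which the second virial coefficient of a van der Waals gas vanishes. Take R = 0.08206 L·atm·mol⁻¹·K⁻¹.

For a van der Waals gas the second virial coefficient B₂ = b − a/(RT) vanishes at T_B = a/(Rb).
T_B = 4.18/(0.08206×0.0378) = 4.18/0.0031019 = 1348 K

T_B ≈ 1348 K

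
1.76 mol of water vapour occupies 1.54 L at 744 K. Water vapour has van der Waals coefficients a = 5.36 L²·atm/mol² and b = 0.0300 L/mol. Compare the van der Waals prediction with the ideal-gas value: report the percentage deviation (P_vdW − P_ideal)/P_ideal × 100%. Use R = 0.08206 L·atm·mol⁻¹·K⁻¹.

Ideal: P_ideal = nRT/V = (1.76)(0.08206)(744)/1.54 = 69.7744 atm
vdW: P = nRT/(V − nb) − a n²/V² = 107.453/1.48720 − 16.6031/2.37160 = 72.2519 − 7.00080 = 65.2511 atm
% deviation = (65.2511 − 69.7744)/69.7744 × 100% = -6.48%

-6.48 %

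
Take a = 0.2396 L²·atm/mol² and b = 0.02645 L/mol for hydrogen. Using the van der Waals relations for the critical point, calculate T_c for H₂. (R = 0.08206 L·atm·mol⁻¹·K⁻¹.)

For a van der Waals gas, T_c = 8a/(27Rb).
T_c = 8×0.2396/(27×0.08206×0.02645) = 1.9168/0.058603 = 32.71 K

T_c ≈ 32.71 K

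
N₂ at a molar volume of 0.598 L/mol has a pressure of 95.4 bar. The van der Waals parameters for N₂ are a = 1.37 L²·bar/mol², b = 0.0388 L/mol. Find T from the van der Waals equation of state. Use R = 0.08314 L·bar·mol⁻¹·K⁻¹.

T ≈ 667.4 K

T = (P + a/V_m²)(V_m − b)/R
P + a/V_m² = 95.4 + 1.37/(0.598)² = 99.231 bar
V_m − b = 0.598 − 0.0388 = 0.55920 L/mol
T = (99.231)(0.55920)/0.08314 = 667.4 K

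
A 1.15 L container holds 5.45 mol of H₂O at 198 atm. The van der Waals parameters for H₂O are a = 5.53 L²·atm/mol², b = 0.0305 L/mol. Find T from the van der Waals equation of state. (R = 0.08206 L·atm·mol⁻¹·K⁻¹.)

T = (P + a n²/V²)(V − nb)/(nR)
P + a n²/V² = 198 + (5.53)(5.45)²/(1.15)² = 322.20 atm
V − nb = 1.15 − (5.45)(0.0305) = 0.98378 L
T = (322.20)(0.98378)/((5.45)(0.08206)) = 708.8 K

T ≈ 708.8 K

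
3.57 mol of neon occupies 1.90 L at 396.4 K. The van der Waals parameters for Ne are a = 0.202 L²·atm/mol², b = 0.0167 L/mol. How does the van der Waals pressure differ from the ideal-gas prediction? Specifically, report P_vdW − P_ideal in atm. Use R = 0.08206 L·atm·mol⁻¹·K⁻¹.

Ideal: P_ideal = nRT/V = (3.57)(0.08206)(396.4)/1.90 = 61.1195 atm
vdW: P = nRT/(V − nb) − a n²/V² = 116.127/1.84038 − 2.57447/3.61000 = 63.0995 − 0.713150 = 62.3864 atm
ΔP = 62.3864 − 61.1195 = 1.267 atm

ΔP ≈ 1.267 atm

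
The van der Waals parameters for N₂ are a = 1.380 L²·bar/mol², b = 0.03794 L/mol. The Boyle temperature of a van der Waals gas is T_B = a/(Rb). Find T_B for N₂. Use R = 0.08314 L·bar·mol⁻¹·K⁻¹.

For a van der Waals gas the second virial coefficient B₂ = b − a/(RT) vanishes at T_B = a/(Rb).
T_B = 1.380/(0.08314×0.03794) = 1.380/0.0031543 = 437.5 K

T_B ≈ 437.5 K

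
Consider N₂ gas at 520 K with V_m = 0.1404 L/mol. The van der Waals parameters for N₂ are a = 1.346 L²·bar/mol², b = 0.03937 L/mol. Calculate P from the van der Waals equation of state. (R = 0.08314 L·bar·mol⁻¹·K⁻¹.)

P = RT/(V_m − b) − a/V_m²
RT/(V_m − b) = (0.08314)(520)/(0.1404 − 0.03937) = 43.233/0.10103 = 427.92 bar
a/V_m² = 1.346/(0.1404)² = 68.283 bar
P = 427.92 − 68.283 = 359.6 bar

P ≈ 359.6 bar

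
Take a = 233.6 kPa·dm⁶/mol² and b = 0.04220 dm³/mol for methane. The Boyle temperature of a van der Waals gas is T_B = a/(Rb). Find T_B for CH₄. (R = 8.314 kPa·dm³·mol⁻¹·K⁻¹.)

For a van der Waals gas the second virial coefficient B₂ = b − a/(RT) vanishes at T_B = a/(Rb).
T_B = 233.6/(8.314×0.04220) = 233.6/0.35085 = 665.8 K

T_B ≈ 665.8 K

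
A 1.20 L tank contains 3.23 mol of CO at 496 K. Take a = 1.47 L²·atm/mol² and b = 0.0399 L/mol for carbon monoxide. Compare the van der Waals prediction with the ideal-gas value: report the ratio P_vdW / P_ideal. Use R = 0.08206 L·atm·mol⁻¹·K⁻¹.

Ideal: P_ideal = nRT/V = (3.23)(0.08206)(496)/1.20 = 109.556 atm
vdW: P = nRT/(V − nb) − a n²/V² = 131.467/1.07112 − 15.3364/1.44000 = 122.738 − 10.6503 = 112.088 atm
Ratio = 112.088/109.556 = 1.023

P_vdW / P_ideal ≈ 1.023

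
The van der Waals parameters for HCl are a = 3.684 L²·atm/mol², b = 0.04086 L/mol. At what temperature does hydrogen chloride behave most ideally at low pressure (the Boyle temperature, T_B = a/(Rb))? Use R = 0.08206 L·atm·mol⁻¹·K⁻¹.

T_B ≈ 1099 K

For a van der Waals gas the second virial coefficient B₂ = b − a/(RT) vanishes at T_B = a/(Rb).
T_B = 3.684/(0.08206×0.04086) = 3.684/0.0033530 = 1099 K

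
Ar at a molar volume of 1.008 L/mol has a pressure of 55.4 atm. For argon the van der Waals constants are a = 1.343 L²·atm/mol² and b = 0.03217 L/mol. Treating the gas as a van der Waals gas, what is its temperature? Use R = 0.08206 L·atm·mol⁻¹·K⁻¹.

T ≈ 674.5 K

T = (P + a/V_m²)(V_m − b)/R
P + a/V_m² = 55.4 + 1.343/(1.008)² = 56.722 atm
V_m − b = 1.008 − 0.03217 = 0.97583 L/mol
T = (56.722)(0.97583)/0.08206 = 674.5 K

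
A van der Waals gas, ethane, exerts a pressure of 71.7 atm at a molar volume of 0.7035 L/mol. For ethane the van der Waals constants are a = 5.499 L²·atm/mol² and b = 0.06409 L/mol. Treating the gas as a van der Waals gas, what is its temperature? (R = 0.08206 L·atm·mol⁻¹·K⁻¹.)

T ≈ 645.3 K

T = (P + a/V_m²)(V_m − b)/R
P + a/V_m² = 71.7 + 5.499/(0.7035)² = 82.811 atm
V_m − b = 0.7035 − 0.06409 = 0.63941 L/mol
T = (82.811)(0.63941)/0.08206 = 645.3 K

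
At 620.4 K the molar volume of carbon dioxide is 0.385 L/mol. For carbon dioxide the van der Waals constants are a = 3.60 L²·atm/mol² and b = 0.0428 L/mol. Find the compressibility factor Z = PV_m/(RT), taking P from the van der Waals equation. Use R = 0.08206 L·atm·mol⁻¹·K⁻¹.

P = RT/(V_m − b) − a/V_m² = (0.08206)(620.4)/(0.385 − 0.0428) − 3.60/(0.385)²
  = 50.910/0.34220 − 24.287 = 148.77 − 24.287 = 124.48 atm
Z = PV_m/(RT) = (124.48)(0.385)/((0.08206)(620.4)) = 47.925/50.910 = 0.9414

Z ≈ 0.9414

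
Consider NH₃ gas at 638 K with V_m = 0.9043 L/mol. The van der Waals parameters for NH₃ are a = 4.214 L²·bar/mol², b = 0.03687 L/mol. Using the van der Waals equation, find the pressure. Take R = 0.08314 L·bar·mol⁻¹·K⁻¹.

P ≈ 56.00 bar

P = RT/(V_m − b) − a/V_m²
RT/(V_m − b) = (0.08314)(638)/(0.9043 − 0.03687) = 53.043/0.86743 = 61.150 bar
a/V_m² = 4.214/(0.9043)² = 5.1531 bar
P = 61.150 − 5.1531 = 56.00 bar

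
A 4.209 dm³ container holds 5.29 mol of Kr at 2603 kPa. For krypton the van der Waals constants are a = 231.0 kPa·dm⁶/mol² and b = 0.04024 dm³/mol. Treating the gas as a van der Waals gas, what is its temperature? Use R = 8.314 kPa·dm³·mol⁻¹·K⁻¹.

T = (P + a n²/V²)(V − nb)/(nR)
P + a n²/V² = 2603 + (231.0)(5.29)²/(4.209)² = 2967.9 kPa
V − nb = 4.209 − (5.29)(0.04024) = 3.9961 dm³
T = (2967.9)(3.9961)/((5.29)(8.314)) = 269.7 K

T ≈ 269.7 K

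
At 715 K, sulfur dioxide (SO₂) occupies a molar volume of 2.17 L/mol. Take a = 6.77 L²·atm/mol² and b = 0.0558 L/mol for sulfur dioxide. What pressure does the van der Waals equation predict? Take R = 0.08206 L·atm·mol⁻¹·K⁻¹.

P = RT/(V_m − b) − a/V_m²
RT/(V_m − b) = (0.08206)(715)/(2.17 − 0.0558) = 58.673/2.1142 = 27.752 atm
a/V_m² = 6.77/(2.17)² = 1.4377 atm
P = 27.752 − 1.4377 = 26.31 atm

P ≈ 26.31 atm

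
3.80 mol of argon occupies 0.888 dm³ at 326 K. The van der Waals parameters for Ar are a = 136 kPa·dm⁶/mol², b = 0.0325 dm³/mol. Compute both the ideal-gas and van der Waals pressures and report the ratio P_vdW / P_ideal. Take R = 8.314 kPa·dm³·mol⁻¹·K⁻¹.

P_vdW / P_ideal ≈ 0.9468

Ideal: P_ideal = nRT/V = (3.80)(8.314)(326)/0.888 = 11598.4 kPa
vdW: P = nRT/(V − nb) − a n²/V² = 10299.4/0.764500 − 1963.84/0.788544 = 13472.1 − 2490.46 = 10981.6 kPa
Ratio = 10981.6/11598.4 = 0.9468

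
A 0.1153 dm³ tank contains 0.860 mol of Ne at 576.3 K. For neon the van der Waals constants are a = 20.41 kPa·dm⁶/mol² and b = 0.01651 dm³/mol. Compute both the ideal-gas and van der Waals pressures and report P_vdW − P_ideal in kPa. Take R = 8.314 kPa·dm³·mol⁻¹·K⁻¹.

ΔP ≈ 3884 kPa

Ideal: P_ideal = nRT/V = (0.860)(8.314)(576.3)/0.1153 = 35737.8 kPa
vdW: P = nRT/(V − nb) − a n²/V² = 4120.57/0.101101 − 15.0952/0.0132941 = 40757.0 − 1135.48 = 39621.5 kPa
ΔP = 39621.5 − 35737.8 = 3884 kPa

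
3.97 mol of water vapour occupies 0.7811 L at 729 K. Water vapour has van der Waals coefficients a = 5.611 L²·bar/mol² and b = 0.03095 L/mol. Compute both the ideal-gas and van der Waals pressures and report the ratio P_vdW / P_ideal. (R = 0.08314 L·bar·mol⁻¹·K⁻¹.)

P_vdW / P_ideal ≈ 0.7161

Ideal: P_ideal = nRT/V = (3.97)(0.08314)(729)/0.7811 = 308.050 bar
vdW: P = nRT/(V − nb) − a n²/V² = 240.618/0.658229 − 88.4344/0.610117 = 365.554 − 144.947 = 220.607 bar
Ratio = 220.607/308.050 = 0.7161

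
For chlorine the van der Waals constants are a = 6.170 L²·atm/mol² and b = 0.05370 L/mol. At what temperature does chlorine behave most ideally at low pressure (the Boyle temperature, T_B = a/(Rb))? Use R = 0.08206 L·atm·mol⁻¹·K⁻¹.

T_B ≈ 1400 K

For a van der Waals gas the second virial coefficient B₂ = b − a/(RT) vanishes at T_B = a/(Rb).
T_B = 6.170/(0.08206×0.05370) = 6.170/0.0044066 = 1400 K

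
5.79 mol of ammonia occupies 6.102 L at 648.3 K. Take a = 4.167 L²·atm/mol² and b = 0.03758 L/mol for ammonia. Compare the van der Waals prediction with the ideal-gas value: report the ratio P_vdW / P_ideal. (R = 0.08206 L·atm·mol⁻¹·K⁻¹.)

Ideal: P_ideal = nRT/V = (5.79)(0.08206)(648.3)/6.102 = 50.4794 atm
vdW: P = nRT/(V − nb) − a n²/V² = 308.025/5.88441 − 139.695/37.2344 = 52.3459 − 3.75177 = 48.5941 atm
Ratio = 48.5941/50.4794 = 0.9627

P_vdW / P_ideal ≈ 0.9627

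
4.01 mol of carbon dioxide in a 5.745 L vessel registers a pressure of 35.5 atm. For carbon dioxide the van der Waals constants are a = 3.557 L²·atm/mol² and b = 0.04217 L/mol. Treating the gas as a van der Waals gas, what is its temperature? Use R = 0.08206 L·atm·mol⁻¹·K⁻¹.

T ≈ 630.9 K

T = (P + a n²/V²)(V − nb)/(nR)
P + a n²/V² = 35.5 + (3.557)(4.01)²/(5.745)² = 37.233 atm
V − nb = 5.745 − (4.01)(0.04217) = 5.5759 L
T = (37.233)(5.5759)/((4.01)(0.08206)) = 630.9 K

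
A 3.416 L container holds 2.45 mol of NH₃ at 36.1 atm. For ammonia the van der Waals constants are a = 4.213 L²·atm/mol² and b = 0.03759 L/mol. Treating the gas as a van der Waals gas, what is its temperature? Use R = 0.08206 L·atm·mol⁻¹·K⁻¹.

T = (P + a n²/V²)(V − nb)/(nR)
P + a n²/V² = 36.1 + (4.213)(2.45)²/(3.416)² = 38.267 atm
V − nb = 3.416 − (2.45)(0.03759) = 3.3239 L
T = (38.267)(3.3239)/((2.45)(0.08206)) = 632.7 K

T ≈ 632.7 K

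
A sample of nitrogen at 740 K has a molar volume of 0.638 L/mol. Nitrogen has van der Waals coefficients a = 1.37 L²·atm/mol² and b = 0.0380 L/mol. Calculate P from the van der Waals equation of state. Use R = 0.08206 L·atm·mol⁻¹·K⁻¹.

P = RT/(V_m − b) − a/V_m²
RT/(V_m − b) = (0.08206)(740)/(0.638 − 0.0380) = 60.724/0.60000 = 101.21 atm
a/V_m² = 1.37/(0.638)² = 3.3657 atm
P = 101.21 − 3.3657 = 97.84 atm

P ≈ 97.84 atm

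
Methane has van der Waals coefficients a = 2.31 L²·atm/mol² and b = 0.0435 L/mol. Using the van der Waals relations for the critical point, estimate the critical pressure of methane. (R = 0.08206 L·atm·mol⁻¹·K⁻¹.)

For a van der Waals gas, P_c = a/(27b²).
P_c = 2.31/(27×(0.0435)²) = 2.31/0.051091 = 45.21 atm

P_c ≈ 45.21 atm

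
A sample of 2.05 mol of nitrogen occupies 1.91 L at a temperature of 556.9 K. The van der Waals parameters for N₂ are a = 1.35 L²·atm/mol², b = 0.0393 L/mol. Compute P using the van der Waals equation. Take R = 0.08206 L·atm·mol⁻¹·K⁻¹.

P = nRT/(V − nb) − a n²/V²
nRT/(V − nb) = (2.05)(0.08206)(556.9)/(1.91 − 2.05×0.0393) = 93.683/1.8294 = 51.210 atm
a n²/V² = (1.35)(2.05)²/(1.91)² = 1.5552 atm
P = 51.210 − 1.5552 = 49.65 atm

P ≈ 49.65 atm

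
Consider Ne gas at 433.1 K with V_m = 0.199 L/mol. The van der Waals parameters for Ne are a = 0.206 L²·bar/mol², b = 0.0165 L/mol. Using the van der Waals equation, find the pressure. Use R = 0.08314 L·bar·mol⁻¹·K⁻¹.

P = RT/(V_m − b) − a/V_m²
RT/(V_m − b) = (0.08314)(433.1)/(0.199 − 0.0165) = 36.008/0.18250 = 197.30 bar
a/V_m² = 0.206/(0.199)² = 5.2019 bar
P = 197.30 − 5.2019 = 192.1 bar

P ≈ 192.1 bar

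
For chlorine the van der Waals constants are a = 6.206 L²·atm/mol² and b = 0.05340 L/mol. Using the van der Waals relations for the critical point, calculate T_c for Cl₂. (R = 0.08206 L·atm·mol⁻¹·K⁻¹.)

For a van der Waals gas, T_c = 8a/(27Rb).
T_c = 8×6.206/(27×0.08206×0.05340) = 49.648/0.11831 = 419.6 K

T_c ≈ 419.6 K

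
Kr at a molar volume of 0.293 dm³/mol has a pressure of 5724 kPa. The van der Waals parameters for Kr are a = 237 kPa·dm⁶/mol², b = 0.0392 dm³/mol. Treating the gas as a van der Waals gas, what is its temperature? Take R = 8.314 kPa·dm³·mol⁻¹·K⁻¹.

T = (P + a/V_m²)(V_m − b)/R
P + a/V_m² = 5724 + 237/(0.293)² = 8484.7 kPa
V_m − b = 0.293 − 0.0392 = 0.25380 dm³/mol
T = (8484.7)(0.25380)/8.314 = 259.0 K

T ≈ 259.0 K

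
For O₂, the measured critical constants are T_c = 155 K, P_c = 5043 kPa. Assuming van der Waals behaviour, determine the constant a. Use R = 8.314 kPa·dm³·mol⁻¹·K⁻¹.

a ≈ 138.9 kPa·dm⁶/mol²

From T_c = 8a/(27Rb) and P_c = a/(27b²): a = 27 R² T_c²/(64 P_c).
a = 27×(8.314)²×(155)²/(64×5043) = 44838100/322752 = 138.9 kPa·dm⁶/mol²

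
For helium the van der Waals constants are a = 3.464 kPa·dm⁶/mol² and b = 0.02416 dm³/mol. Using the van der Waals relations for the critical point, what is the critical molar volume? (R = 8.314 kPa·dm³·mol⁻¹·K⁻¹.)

V_m,c ≈ 0.07248 dm³/mol

For a van der Waals gas, V_m,c = 3b.
V_m,c = 3×0.02416 = 0.07248 dm³/mol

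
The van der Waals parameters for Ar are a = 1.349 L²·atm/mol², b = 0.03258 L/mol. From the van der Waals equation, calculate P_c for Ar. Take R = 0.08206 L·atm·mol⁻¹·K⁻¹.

For a van der Waals gas, P_c = a/(27b²).
P_c = 1.349/(27×(0.03258)²) = 1.349/0.028659 = 47.07 atm

P_c ≈ 47.07 atm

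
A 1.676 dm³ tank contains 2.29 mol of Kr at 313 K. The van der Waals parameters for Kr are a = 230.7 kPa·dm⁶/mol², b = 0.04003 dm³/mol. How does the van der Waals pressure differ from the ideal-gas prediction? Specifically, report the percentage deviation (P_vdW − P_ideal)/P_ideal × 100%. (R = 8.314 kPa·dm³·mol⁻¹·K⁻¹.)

-6.33 %

Ideal: P_ideal = nRT/V = (2.29)(8.314)(313)/1.676 = 3555.62 kPa
vdW: P = nRT/(V − nb) − a n²/V² = 5959.23/1.58433 − 1209.81/2.80898 = 3761.36 − 430.694 = 3330.67 kPa
% deviation = (3330.67 − 3555.62)/3555.62 × 100% = -6.33%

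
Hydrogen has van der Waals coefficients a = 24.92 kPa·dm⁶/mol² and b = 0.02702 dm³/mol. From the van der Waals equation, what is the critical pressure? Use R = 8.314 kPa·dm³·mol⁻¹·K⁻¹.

For a van der Waals gas, P_c = a/(27b²).
P_c = 24.92/(27×(0.02702)²) = 24.92/0.019712 = 1264 kPa

P_c ≈ 1264 kPa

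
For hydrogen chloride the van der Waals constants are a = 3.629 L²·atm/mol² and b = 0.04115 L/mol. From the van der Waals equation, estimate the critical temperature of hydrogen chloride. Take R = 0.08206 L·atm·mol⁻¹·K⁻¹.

T_c ≈ 318.4 K

For a van der Waals gas, T_c = 8a/(27Rb).
T_c = 8×3.629/(27×0.08206×0.04115) = 29.032/0.091173 = 318.4 K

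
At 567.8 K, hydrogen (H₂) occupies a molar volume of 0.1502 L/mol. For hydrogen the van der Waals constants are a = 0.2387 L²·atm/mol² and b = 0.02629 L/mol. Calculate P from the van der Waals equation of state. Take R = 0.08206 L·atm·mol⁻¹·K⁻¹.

P ≈ 365.4 atm

P = RT/(V_m − b) − a/V_m²
RT/(V_m − b) = (0.08206)(567.8)/(0.1502 − 0.02629) = 46.594/0.12391 = 376.03 atm
a/V_m² = 0.2387/(0.1502)² = 10.581 atm
P = 376.03 − 10.581 = 365.4 atm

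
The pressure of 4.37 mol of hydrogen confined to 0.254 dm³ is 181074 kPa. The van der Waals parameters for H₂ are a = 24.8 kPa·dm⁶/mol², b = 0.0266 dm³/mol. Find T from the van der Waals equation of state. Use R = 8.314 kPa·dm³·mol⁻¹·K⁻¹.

T = (P + a n²/V²)(V − nb)/(nR)
P + a n²/V² = 181074 + (24.8)(4.37)²/(0.254)² = 188415 kPa
V − nb = 0.254 − (4.37)(0.0266) = 0.13776 dm³
T = (188415)(0.13776)/((4.37)(8.314)) = 714.4 K

T ≈ 714.4 K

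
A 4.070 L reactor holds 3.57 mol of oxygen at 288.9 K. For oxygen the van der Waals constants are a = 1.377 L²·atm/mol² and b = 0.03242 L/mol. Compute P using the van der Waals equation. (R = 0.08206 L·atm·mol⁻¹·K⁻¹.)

P ≈ 20.34 atm

P = nRT/(V − nb) − a n²/V²
nRT/(V − nb) = (3.57)(0.08206)(288.9)/(4.070 − 3.57×0.03242) = 84.634/3.9543 = 21.403 atm
a n²/V² = (1.377)(3.57)²/(4.070)² = 1.0595 atm
P = 21.403 − 1.0595 = 20.34 atm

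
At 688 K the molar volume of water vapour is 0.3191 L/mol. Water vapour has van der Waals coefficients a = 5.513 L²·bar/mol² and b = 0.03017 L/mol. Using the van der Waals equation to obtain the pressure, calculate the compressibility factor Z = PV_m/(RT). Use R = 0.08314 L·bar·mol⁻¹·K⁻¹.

P = RT/(V_m − b) − a/V_m² = (0.08314)(688)/(0.3191 − 0.03017) − 5.513/(0.3191)²
  = 57.200/0.28893 − 54.142 = 197.97 − 54.142 = 143.83 bar
Z = PV_m/(RT) = (143.83)(0.3191)/((0.08314)(688)) = 45.896/57.200 = 0.8024

Z ≈ 0.8024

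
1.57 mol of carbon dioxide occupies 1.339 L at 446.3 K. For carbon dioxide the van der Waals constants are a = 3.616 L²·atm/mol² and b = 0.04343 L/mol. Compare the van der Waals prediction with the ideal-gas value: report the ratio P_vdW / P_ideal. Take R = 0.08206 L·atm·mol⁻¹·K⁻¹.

P_vdW / P_ideal ≈ 0.9379

Ideal: P_ideal = nRT/V = (1.57)(0.08206)(446.3)/1.339 = 42.9415 atm
vdW: P = nRT/(V − nb) − a n²/V² = 57.4987/1.27081 − 8.91308/1.79292 = 45.2457 − 4.97126 = 40.2744 atm
Ratio = 40.2744/42.9415 = 0.9379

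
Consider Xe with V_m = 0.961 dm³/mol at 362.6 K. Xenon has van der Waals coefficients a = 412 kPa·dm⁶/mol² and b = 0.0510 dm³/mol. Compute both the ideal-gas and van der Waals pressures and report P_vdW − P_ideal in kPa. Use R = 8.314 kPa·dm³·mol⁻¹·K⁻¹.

ΔP ≈ -270.3 kPa

Ideal: P_ideal = RT/V_m = (8.314)(362.6)/0.961 = 3137.00 kPa
vdW: P = RT/(V_m − b) − a/V_m² = 3014.66/0.910000 − 412/0.923521 = 3312.81 − 446.119 = 2866.69 kPa
ΔP = 2866.69 − 3137.00 = -270.3 kPa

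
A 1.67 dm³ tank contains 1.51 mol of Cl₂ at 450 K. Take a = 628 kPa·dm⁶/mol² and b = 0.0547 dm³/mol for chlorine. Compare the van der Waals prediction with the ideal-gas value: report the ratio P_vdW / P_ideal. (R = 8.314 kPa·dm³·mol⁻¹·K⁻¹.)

Ideal: P_ideal = nRT/V = (1.51)(8.314)(450)/1.67 = 3382.85 kPa
vdW: P = nRT/(V − nb) − a n²/V² = 5649.36/1.58740 − 1431.90/2.78890 = 3558.88 − 513.428 = 3045.45 kPa
Ratio = 3045.45/3382.85 = 0.9003

P_vdW / P_ideal ≈ 0.9003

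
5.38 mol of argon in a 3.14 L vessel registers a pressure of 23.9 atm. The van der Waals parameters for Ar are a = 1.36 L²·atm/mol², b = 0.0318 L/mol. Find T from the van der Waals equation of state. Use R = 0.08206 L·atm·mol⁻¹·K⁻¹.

T ≈ 187.6 K

T = (P + a n²/V²)(V − nb)/(nR)
P + a n²/V² = 23.9 + (1.36)(5.38)²/(3.14)² = 27.892 atm
V − nb = 3.14 − (5.38)(0.0318) = 2.9689 L
T = (27.892)(2.9689)/((5.38)(0.08206)) = 187.6 K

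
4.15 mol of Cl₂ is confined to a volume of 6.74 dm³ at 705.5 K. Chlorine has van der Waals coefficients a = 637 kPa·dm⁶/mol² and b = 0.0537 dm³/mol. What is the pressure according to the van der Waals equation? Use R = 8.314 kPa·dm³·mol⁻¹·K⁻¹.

P ≈ 3494 kPa

P = nRT/(V − nb) − a n²/V²
nRT/(V − nb) = (4.15)(8.314)(705.5)/(6.74 − 4.15×0.0537) = 24342/6.5171 = 3735.1 kPa
a n²/V² = (637)(4.15)²/(6.74)² = 241.50 kPa
P = 3735.1 − 241.50 = 3494 kPa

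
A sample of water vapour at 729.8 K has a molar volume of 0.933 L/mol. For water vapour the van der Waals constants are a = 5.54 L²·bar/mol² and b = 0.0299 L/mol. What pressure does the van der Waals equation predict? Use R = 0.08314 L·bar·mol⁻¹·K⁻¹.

P ≈ 60.82 bar

P = RT/(V_m − b) − a/V_m²
RT/(V_m − b) = (0.08314)(729.8)/(0.933 − 0.0299) = 60.676/0.90310 = 67.186 bar
a/V_m² = 5.54/(0.933)² = 6.3642 bar
P = 67.186 − 6.3642 = 60.82 bar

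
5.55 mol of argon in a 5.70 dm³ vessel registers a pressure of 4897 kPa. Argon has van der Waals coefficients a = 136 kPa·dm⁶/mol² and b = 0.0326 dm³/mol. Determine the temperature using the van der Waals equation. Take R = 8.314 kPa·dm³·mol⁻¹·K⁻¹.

T = (P + a n²/V²)(V − nb)/(nR)
P + a n²/V² = 4897 + (136)(5.55)²/(5.70)² = 5025.9 kPa
V − nb = 5.70 − (5.55)(0.0326) = 5.5191 dm³
T = (5025.9)(5.5191)/((5.55)(8.314)) = 601.1 K

T ≈ 601.1 K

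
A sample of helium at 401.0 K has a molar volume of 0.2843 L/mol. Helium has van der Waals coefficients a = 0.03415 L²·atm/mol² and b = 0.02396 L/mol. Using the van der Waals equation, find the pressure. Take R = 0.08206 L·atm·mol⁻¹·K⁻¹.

P ≈ 126.0 atm

P = RT/(V_m − b) − a/V_m²
RT/(V_m − b) = (0.08206)(401.0)/(0.2843 − 0.02396) = 32.906/0.26034 = 126.40 atm
a/V_m² = 0.03415/(0.2843)² = 0.42251 atm
P = 126.40 − 0.42251 = 126.0 atm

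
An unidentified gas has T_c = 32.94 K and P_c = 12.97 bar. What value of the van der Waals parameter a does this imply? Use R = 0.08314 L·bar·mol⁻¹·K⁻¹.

a ≈ 0.2440 L²·bar/mol²

From T_c = 8a/(27Rb) and P_c = a/(27b²): a = 27 R² T_c²/(64 P_c).
a = 27×(0.08314)²×(32.94)²/(64×12.97) = 202.50/830.08 = 0.2440 L²·bar/mol²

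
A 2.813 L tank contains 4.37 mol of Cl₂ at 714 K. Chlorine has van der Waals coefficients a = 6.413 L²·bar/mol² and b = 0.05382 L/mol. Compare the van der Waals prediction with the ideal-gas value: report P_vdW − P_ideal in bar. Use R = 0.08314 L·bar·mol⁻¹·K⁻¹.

Ideal: P_ideal = nRT/V = (4.37)(0.08314)(714)/2.813 = 92.2189 bar
vdW: P = nRT/(V − nb) − a n²/V² = 259.412/2.57781 − 122.468/7.91297 = 100.633 − 15.4769 = 85.156 bar
ΔP = 85.156 − 92.2189 = -7.06 bar

ΔP ≈ -7.06 bar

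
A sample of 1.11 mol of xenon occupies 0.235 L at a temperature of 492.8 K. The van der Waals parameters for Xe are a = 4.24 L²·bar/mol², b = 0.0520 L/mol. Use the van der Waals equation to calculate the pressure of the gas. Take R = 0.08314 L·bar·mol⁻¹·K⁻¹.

P = nRT/(V − nb) − a n²/V²
nRT/(V − nb) = (1.11)(0.08314)(492.8)/(0.235 − 1.11×0.0520) = 45.478/0.17728 = 256.53 bar
a n²/V² = (4.24)(1.11)²/(0.235)² = 94.597 bar
P = 256.53 − 94.597 = 161.9 bar

P ≈ 161.9 bar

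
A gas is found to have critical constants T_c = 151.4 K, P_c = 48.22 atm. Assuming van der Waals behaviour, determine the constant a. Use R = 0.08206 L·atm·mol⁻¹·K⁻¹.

a ≈ 1.350 L²·atm/mol²

From T_c = 8a/(27Rb) and P_c = a/(27b²): a = 27 R² T_c²/(64 P_c).
a = 27×(0.08206)²×(151.4)²/(64×48.22) = 4167.5/3086.1 = 1.350 L²·atm/mol²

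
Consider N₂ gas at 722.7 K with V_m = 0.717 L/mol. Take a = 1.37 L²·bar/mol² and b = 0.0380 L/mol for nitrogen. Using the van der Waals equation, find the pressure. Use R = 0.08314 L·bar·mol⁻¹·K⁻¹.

P ≈ 85.83 bar

P = RT/(V_m − b) − a/V_m²
RT/(V_m − b) = (0.08314)(722.7)/(0.717 − 0.0380) = 60.085/0.67900 = 88.490 bar
a/V_m² = 1.37/(0.717)² = 2.6649 bar
P = 88.490 − 2.6649 = 85.83 bar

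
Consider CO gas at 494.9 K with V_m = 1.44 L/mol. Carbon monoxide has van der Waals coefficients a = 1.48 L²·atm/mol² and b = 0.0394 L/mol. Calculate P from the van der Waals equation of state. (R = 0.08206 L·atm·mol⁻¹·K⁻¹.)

P ≈ 28.28 atm

P = RT/(V_m − b) − a/V_m²
RT/(V_m − b) = (0.08206)(494.9)/(1.44 − 0.0394) = 40.611/1.4006 = 28.995 atm
a/V_m² = 1.48/(1.44)² = 0.71373 atm
P = 28.995 − 0.71373 = 28.28 atm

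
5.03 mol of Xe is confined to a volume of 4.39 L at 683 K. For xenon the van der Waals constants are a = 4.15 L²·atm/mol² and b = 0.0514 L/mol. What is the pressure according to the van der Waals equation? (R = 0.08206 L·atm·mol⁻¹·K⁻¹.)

P = nRT/(V − nb) − a n²/V²
nRT/(V − nb) = (5.03)(0.08206)(683)/(4.39 − 5.03×0.0514) = 281.92/4.1315 = 68.237 atm
a n²/V² = (4.15)(5.03)²/(4.39)² = 5.4482 atm
P = 68.237 − 5.4482 = 62.79 atm

P ≈ 62.79 atm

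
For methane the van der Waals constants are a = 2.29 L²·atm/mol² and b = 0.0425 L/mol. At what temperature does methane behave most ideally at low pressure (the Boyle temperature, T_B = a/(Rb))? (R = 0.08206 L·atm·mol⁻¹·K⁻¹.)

For a van der Waals gas the second virial coefficient B₂ = b − a/(RT) vanishes at T_B = a/(Rb).
T_B = 2.29/(0.08206×0.0425) = 2.29/0.0034876 = 656.6 K

T_B ≈ 656.6 K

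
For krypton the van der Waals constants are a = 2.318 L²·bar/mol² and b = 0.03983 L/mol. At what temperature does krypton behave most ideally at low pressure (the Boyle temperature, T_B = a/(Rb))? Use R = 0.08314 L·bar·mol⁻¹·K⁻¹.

For a van der Waals gas the second virial coefficient B₂ = b − a/(RT) vanishes at T_B = a/(Rb).
T_B = 2.318/(0.08314×0.03983) = 2.318/0.0033115 = 700.0 K

T_B ≈ 700.0 K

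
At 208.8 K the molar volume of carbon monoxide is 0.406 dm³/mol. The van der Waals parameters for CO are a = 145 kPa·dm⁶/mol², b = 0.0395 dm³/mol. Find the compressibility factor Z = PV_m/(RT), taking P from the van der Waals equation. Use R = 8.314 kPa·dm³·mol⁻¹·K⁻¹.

P = RT/(V_m − b) − a/V_m² = (8.314)(208.8)/(0.406 − 0.0395) − 145/(0.406)²
  = 1736.0/0.36650 − 879.66 = 4736.7 − 879.66 = 3857.0 kPa
Z = PV_m/(RT) = (3857.0)(0.406)/((8.314)(208.8)) = 1565.9/1736.0 = 0.9020

Z ≈ 0.9020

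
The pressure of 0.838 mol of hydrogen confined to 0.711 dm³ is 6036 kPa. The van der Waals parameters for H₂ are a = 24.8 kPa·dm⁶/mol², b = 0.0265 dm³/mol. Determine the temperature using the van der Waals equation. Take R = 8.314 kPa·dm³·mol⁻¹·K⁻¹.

T ≈ 600.1 K

T = (P + a n²/V²)(V − nb)/(nR)
P + a n²/V² = 6036 + (24.8)(0.838)²/(0.711)² = 6070.5 kPa
V − nb = 0.711 − (0.838)(0.0265) = 0.68879 dm³
T = (6070.5)(0.68879)/((0.838)(8.314)) = 600.1 K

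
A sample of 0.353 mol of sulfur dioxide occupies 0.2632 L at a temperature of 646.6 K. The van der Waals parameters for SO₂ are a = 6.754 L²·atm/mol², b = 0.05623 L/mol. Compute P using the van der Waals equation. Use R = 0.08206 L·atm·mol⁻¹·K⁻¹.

P = nRT/(V − nb) − a n²/V²
nRT/(V − nb) = (0.353)(0.08206)(646.6)/(0.2632 − 0.353×0.05623) = 18.730/0.24335 = 76.967 atm
a n²/V² = (6.754)(0.353)²/(0.2632)² = 12.149 atm
P = 76.967 − 12.149 = 64.82 atm

P ≈ 64.82 atm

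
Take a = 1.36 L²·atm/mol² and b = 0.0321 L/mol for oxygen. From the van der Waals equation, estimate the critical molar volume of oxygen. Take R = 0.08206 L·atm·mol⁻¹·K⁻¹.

V_m,c ≈ 0.09630 L/mol

For a van der Waals gas, V_m,c = 3b.
V_m,c = 3×0.0321 = 0.09630 L/mol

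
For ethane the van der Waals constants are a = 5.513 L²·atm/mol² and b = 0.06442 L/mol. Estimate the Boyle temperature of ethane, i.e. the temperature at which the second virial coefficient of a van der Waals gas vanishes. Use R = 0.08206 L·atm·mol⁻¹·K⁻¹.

T_B ≈ 1043 K

For a van der Waals gas the second virial coefficient B₂ = b − a/(RT) vanishes at T_B = a/(Rb).
T_B = 5.513/(0.08206×0.06442) = 5.513/0.0052863 = 1043 K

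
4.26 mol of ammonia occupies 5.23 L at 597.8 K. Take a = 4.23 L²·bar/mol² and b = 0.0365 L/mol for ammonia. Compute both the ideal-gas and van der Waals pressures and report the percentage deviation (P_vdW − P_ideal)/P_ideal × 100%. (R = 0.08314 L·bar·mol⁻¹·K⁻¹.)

Ideal: P_ideal = nRT/V = (4.26)(0.08314)(597.8)/5.23 = 40.4831 bar
vdW: P = nRT/(V − nb) − a n²/V² = 211.727/5.07451 − 76.7643/27.3529 = 41.7236 − 2.80644 = 38.9172 bar
% deviation = (38.9172 − 40.4831)/40.4831 × 100% = -3.87%

-3.87 %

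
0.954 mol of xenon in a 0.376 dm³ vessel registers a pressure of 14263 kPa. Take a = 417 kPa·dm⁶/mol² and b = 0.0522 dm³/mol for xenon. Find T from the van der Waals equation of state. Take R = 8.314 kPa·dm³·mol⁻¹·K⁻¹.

T = (P + a n²/V²)(V − nb)/(nR)
P + a n²/V² = 14263 + (417)(0.954)²/(0.376)² = 16947 kPa
V − nb = 0.376 − (0.954)(0.0522) = 0.32620 dm³
T = (16947)(0.32620)/((0.954)(8.314)) = 697.0 K

T ≈ 697.0 K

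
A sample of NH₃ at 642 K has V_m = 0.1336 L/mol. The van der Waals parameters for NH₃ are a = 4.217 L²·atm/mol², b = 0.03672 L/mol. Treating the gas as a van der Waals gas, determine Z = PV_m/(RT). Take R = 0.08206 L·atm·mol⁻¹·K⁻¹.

P = RT/(V_m − b) − a/V_m² = (0.08206)(642)/(0.1336 − 0.03672) − 4.217/(0.1336)²
  = 52.683/0.096880 − 236.26 = 543.80 − 236.26 = 307.54 atm
Z = PV_m/(RT) = (307.54)(0.1336)/((0.08206)(642)) = 41.087/52.683 = 0.7799

Z ≈ 0.7799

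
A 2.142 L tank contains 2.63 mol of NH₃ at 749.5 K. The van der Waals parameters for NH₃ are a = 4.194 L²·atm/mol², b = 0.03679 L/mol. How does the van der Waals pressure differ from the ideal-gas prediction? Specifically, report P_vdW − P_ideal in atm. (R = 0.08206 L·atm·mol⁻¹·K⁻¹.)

ΔP ≈ -2.750 atm

Ideal: P_ideal = nRT/V = (2.63)(0.08206)(749.5)/2.142 = 75.5161 atm
vdW: P = nRT/(V − nb) − a n²/V² = 161.755/2.04524 − 29.0095/4.58816 = 79.0885 − 6.32269 = 72.7658 atm
ΔP = 72.7658 − 75.5161 = -2.750 atm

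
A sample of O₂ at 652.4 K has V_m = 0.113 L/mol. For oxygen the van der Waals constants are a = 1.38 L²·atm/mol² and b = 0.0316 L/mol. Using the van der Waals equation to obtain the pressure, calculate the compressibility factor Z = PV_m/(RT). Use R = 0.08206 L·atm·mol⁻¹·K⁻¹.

Z ≈ 1.160

P = RT/(V_m − b) − a/V_m² = (0.08206)(652.4)/(0.113 − 0.0316) − 1.38/(0.113)²
  = 53.536/0.081400 − 108.07 = 657.69 − 108.07 = 549.62 atm
Z = PV_m/(RT) = (549.62)(0.113)/((0.08206)(652.4)) = 62.107/53.536 = 1.160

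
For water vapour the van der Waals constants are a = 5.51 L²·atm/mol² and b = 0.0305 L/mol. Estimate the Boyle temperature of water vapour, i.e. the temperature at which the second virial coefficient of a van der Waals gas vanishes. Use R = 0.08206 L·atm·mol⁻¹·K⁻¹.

T_B ≈ 2202 K

For a van der Waals gas the second virial coefficient B₂ = b − a/(RT) vanishes at T_B = a/(Rb).
T_B = 5.51/(0.08206×0.0305) = 5.51/0.0025028 = 2202 K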